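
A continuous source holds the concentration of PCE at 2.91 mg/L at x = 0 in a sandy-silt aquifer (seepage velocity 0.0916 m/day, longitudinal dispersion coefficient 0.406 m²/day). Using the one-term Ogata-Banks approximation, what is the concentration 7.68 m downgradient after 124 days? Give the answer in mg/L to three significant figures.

For a continuous step input, C/C₀ ≈ ½·erfc((x−vt)/(2√(Dt))).
vt = 0.0916 × 124 = 11.3584 m and 2√(Dt) = 2√(0.406 × 124) = 14.19 m.
Argument (x−vt)/(2√(Dt)) = (7.68 − 11.3584)/14.19 = -0.2592; ½·erfc(-0.2592) = 0.6430.
C = 2.91 × 0.6430 = 1.87 mg/L.

1.87 mg/L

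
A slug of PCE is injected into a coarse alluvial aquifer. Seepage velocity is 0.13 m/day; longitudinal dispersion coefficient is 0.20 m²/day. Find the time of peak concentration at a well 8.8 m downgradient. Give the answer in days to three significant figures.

For the 1D instantaneous-source solution, setting ∂C/∂t = 0 at fixed x gives v²t² + 2Dt − x² = 0, so t = (√(D² + v²x²) − D)/v².
√(D² + v²x²) = √(0.20² + 0.13² × 8.8²) = 1.161; v² = 0.0169.
t = (1.161 − 0.20)/0.0169 = 56.9 days (vs. the pure-advection estimate x/v = 67.7 d).

56.9 days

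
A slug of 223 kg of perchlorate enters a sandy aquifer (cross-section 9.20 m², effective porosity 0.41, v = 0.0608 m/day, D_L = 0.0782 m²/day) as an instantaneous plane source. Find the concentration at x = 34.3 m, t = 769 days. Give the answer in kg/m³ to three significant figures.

For an instantaneous plane source, C(x,t) = M/(n_e·A·√(4πDt)) · exp(−(x−vt)²/(4Dt)), with n_e·A the pore (flow) area.
Plume center vt = 0.0608 × 769 = 46.7552 m, so the well at 34.3 m is 12.4552 m upgradient of the peak.
√(4πDt) = 27.49 m, giving peak height M/(n_e·A·√(4πDt)) = 223/(0.41 × 9.20 × 27.49) = 2.151 kg/m³.
(x−vt)²/(4Dt) = (-12.4552)²/(4 × 0.0782 × 769) = 0.6449; exp(−0.6449) = 0.5247.
C = 2.151 × 0.5247 = 1.13 kg/m³.

1.13 kg/m³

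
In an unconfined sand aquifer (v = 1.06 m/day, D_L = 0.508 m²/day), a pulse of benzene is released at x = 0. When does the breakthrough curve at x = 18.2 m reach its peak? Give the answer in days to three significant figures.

16.7 days

For the 1D instantaneous-source solution, setting ∂C/∂t = 0 at fixed x gives v²t² + 2Dt − x² = 0, so t = (√(D² + v²x²) − D)/v².
√(D² + v²x²) = √(0.508² + 1.06² × 18.2²) = 19.30; v² = 1.1236.
t = (19.30 − 0.508)/1.1236 = 16.7 days (vs. the pure-advection estimate x/v = 17.2 d).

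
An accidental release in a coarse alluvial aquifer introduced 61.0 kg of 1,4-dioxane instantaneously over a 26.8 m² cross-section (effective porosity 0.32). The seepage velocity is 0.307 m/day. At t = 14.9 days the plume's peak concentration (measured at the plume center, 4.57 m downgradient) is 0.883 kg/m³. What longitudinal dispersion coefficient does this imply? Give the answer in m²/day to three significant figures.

At the plume center C_max = M/(n_e·A·√(4πDt)), so D = M²/(4πt·(n_e·A·C_max)²).
n_e·A·C_max = 0.32 × 26.8 × 0.883 = 7.573 kg/m.
D = 61.0²/(4π × 14.9 × 7.573²) = 0.347 m²/day.

0.347 m²/day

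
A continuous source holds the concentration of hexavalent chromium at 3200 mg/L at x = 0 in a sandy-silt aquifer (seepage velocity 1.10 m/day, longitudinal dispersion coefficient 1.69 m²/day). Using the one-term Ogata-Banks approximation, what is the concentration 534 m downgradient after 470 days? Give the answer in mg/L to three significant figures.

1070 mg/L

For a continuous step input, C/C₀ ≈ ½·erfc((x−vt)/(2√(Dt))).
vt = 1.10 × 470 = 517 m and 2√(Dt) = 2√(1.69 × 470) = 56.37 m.
Argument (x−vt)/(2√(Dt)) = (534 − 517)/56.37 = 0.3016; ½·erfc(0.3016) = 0.3349.
C = 3200 × 0.3349 = 1070 mg/L.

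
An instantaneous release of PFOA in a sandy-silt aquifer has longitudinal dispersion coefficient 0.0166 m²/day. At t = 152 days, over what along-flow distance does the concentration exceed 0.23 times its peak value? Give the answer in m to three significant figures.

The plume is Gaussian with σ = √(2Dt) = √(2 × 0.0166 × 152) = 2.246 m.
C/C_peak = exp(−Δx²/(2σ²)) = 0.23 ⇒ Δx = σ·√(−2 ln 0.23) = 2.246 × 1.714 = 3.850 m.
Width = 2Δx = 7.70 m.

7.70 m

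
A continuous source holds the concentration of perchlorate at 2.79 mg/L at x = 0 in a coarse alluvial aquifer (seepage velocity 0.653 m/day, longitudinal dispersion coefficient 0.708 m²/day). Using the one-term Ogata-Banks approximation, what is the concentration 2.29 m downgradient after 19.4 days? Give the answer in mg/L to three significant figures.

For a continuous step input, C/C₀ ≈ ½·erfc((x−vt)/(2√(Dt))).
vt = 0.653 × 19.4 = 12.6682 m and 2√(Dt) = 2√(0.708 × 19.4) = 7.412 m.
Argument (x−vt)/(2√(Dt)) = (2.29 − 12.6682)/7.412 = -1.400; ½·erfc(-1.400) = 0.9761.
C = 2.79 × 0.9761 = 2.72 mg/L.

2.72 mg/L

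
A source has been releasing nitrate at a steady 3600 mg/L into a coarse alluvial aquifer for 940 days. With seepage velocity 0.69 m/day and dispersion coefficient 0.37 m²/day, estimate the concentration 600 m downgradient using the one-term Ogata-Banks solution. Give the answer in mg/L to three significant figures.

For a continuous step input, C/C₀ ≈ ½·erfc((x−vt)/(2√(Dt))).
vt = 0.69 × 940 = 648.6 m and 2√(Dt) = 2√(0.37 × 940) = 37.30 m.
Argument (x−vt)/(2√(Dt)) = (600 − 648.6)/37.30 = -1.303; ½·erfc(-1.303) = 0.9673.
C = 3600 × 0.9673 = 3480 mg/L.

3480 mg/L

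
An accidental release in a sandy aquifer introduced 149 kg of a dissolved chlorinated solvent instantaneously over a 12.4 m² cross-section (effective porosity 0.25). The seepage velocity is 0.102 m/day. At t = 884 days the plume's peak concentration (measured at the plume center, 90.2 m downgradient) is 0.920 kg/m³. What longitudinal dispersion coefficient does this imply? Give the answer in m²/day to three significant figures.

0.246 m²/day

At the plume center C_max = M/(n_e·A·√(4πDt)), so D = M²/(4πt·(n_e·A·C_max)²).
n_e·A·C_max = 0.25 × 12.4 × 0.920 = 2.852 kg/m.
D = 149²/(4π × 884 × 2.852²) = 0.246 m²/day.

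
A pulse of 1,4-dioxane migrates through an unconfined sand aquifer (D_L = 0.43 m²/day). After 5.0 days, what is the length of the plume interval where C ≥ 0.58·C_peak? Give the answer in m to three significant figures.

4.33 m

The plume is Gaussian with σ = √(2Dt) = √(2 × 0.43 × 5.0) = 2.074 m.
C/C_peak = exp(−Δx²/(2σ²)) = 0.58 ⇒ Δx = σ·√(−2 ln 0.58) = 2.074 × 1.044 = 2.165 m.
Width = 2Δx = 4.33 m.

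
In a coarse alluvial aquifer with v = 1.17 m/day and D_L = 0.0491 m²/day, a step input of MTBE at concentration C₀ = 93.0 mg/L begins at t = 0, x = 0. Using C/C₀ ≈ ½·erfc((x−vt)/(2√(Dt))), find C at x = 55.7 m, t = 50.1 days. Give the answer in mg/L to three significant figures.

84.2 mg/L

For a continuous step input, C/C₀ ≈ ½·erfc((x−vt)/(2√(Dt))).
vt = 1.17 × 50.1 = 58.617 m and 2√(Dt) = 2√(0.0491 × 50.1) = 3.137 m.
Argument (x−vt)/(2√(Dt)) = (55.7 − 58.617)/3.137 = -0.9299; ½·erfc(-0.9299) = 0.9058.
C = 93.0 × 0.9058 = 84.2 mg/L.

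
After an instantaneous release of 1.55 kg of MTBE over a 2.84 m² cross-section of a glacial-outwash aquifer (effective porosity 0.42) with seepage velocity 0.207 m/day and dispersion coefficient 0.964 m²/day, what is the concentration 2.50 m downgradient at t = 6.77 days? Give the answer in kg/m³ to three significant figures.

For an instantaneous plane source, C(x,t) = M/(n_e·A·√(4πDt)) · exp(−(x−vt)²/(4Dt)), with n_e·A the pore (flow) area.
Plume center vt = 0.207 × 6.77 = 1.40139 m, so the well at 2.50 m is 1.09861 m downgradient of the peak.
√(4πDt) = 9.056 m, giving peak height M/(n_e·A·√(4πDt)) = 1.55/(0.42 × 2.84 × 9.056) = 0.1435 kg/m³.
(x−vt)²/(4Dt) = (1.09861)²/(4 × 0.964 × 6.77) = 0.04623; exp(−0.04623) = 0.9548.
C = 0.1435 × 0.9548 = 0.137 kg/m³.

0.137 kg/m³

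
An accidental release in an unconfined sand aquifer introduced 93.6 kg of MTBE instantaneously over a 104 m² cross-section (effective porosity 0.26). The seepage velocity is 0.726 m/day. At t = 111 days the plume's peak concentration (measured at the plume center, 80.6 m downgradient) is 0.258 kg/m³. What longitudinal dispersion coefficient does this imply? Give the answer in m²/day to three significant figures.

0.129 m²/day

At the plume center C_max = M/(n_e·A·√(4πDt)), so D = M²/(4πt·(n_e·A·C_max)²).
n_e·A·C_max = 0.26 × 104 × 0.258 = 6.976 kg/m.
D = 93.6²/(4π × 111 × 6.976²) = 0.129 m²/day.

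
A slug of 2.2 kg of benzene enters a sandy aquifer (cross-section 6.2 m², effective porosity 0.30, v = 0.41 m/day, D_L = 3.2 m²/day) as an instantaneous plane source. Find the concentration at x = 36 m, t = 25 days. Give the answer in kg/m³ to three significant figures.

0.00470 kg/m³

For an instantaneous plane source, C(x,t) = M/(n_e·A·√(4πDt)) · exp(−(x−vt)²/(4Dt)), with n_e·A the pore (flow) area.
Plume center vt = 0.41 × 25 = 10.25 m, so the well at 36 m is 25.75 m downgradient of the peak.
√(4πDt) = 31.71 m, giving peak height M/(n_e·A·√(4πDt)) = 2.2/(0.30 × 6.2 × 31.71) = 0.03730 kg/m³.
(x−vt)²/(4Dt) = (25.75)²/(4 × 3.2 × 25) = 2.072; exp(−2.072) = 0.1259.
C = 0.03730 × 0.1259 = 0.00470 kg/m³.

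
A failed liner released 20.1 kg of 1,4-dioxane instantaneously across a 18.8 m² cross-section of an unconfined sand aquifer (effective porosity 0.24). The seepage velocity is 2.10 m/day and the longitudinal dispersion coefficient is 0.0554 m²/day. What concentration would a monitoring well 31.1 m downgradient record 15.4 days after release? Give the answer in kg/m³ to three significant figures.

For an instantaneous plane source, C(x,t) = M/(n_e·A·√(4πDt)) · exp(−(x−vt)²/(4Dt)), with n_e·A the pore (flow) area.
Plume center vt = 2.10 × 15.4 = 32.34 m, so the well at 31.1 m is 1.24 m upgradient of the peak.
√(4πDt) = 3.274 m, giving peak height M/(n_e·A·√(4πDt)) = 20.1/(0.24 × 18.8 × 3.274) = 1.361 kg/m³.
(x−vt)²/(4Dt) = (-1.24)²/(4 × 0.0554 × 15.4) = 0.4506; exp(−0.4506) = 0.6372.
C = 1.361 × 0.6372 = 0.867 kg/m³.

0.867 kg/m³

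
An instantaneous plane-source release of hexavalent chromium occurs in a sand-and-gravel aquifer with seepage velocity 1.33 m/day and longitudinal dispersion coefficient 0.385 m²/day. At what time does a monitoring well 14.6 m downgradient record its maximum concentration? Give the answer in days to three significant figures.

10.8 days

For the 1D instantaneous-source solution, setting ∂C/∂t = 0 at fixed x gives v²t² + 2Dt − x² = 0, so t = (√(D² + v²x²) − D)/v².
√(D² + v²x²) = √(0.385² + 1.33² × 14.6²) = 19.42; v² = 1.7689.
t = (19.42 − 0.385)/1.7689 = 10.8 days (vs. the pure-advection estimate x/v = 11.0 d).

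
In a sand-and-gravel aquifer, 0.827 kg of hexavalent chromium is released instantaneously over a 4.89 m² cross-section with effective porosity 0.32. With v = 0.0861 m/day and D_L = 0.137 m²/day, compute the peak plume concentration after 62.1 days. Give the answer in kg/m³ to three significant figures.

The peak of an instantaneous 1D plume sits at x = vt; there the Gaussian factor is 1 and C_max = M/(n_e·A·√(4πDt)), where n_e·A is the pore area the mass is dissolved in.
√(4πDt) = √(4π × 0.137 × 62.1) = 10.34 m, so C_max = 0.827/(0.32 × 4.89 × 10.34) = 0.0511 kg/m³.

0.0511 kg/m³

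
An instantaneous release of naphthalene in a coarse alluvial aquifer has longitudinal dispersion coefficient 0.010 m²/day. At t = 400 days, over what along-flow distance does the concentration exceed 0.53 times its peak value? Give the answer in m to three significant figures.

6.37 m

The plume is Gaussian with σ = √(2Dt) = √(2 × 0.010 × 400) = 2.828 m.
C/C_peak = exp(−Δx²/(2σ²)) = 0.53 ⇒ Δx = σ·√(−2 ln 0.53) = 2.828 × 1.127 = 3.187 m.
Width = 2Δx = 6.37 m.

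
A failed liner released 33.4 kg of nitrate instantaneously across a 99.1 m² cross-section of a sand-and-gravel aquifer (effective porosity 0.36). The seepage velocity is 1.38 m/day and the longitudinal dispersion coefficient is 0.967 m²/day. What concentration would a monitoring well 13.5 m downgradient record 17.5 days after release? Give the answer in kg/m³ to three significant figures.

For an instantaneous plane source, C(x,t) = M/(n_e·A·√(4πDt)) · exp(−(x−vt)²/(4Dt)), with n_e·A the pore (flow) area.
Plume center vt = 1.38 × 17.5 = 24.15 m, so the well at 13.5 m is 10.65 m upgradient of the peak.
√(4πDt) = 14.58 m, giving peak height M/(n_e·A·√(4πDt)) = 33.4/(0.36 × 99.1 × 14.58) = 0.06421 kg/m³.
(x−vt)²/(4Dt) = (-10.65)²/(4 × 0.967 × 17.5) = 1.676; exp(−1.676) = 0.1871.
C = 0.06421 × 0.1871 = 0.0120 kg/m³.

0.0120 kg/m³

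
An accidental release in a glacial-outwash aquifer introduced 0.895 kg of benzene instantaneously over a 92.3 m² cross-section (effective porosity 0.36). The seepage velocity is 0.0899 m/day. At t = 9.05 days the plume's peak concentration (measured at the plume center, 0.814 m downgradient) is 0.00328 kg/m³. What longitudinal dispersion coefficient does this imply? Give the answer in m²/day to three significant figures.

At the plume center C_max = M/(n_e·A·√(4πDt)), so D = M²/(4πt·(n_e·A·C_max)²).
n_e·A·C_max = 0.36 × 92.3 × 0.00328 = 0.1090 kg/m.
D = 0.895²/(4π × 9.05 × 0.1090²) = 0.593 m²/day.

0.593 m²/day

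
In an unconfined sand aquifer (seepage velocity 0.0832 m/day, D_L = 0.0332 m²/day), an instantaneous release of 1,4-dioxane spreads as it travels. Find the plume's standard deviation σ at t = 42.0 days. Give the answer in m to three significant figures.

Dispersive spreading gives a Gaussian with σ² = 2Dt; advection only shifts the center.
σ = √(2 × 0.0332 × 42.0) = 1.67 m.

1.67 m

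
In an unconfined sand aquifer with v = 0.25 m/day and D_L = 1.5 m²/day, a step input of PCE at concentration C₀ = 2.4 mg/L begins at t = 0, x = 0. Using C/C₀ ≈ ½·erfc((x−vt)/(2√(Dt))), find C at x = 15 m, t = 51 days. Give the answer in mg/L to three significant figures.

1.03 mg/L

For a continuous step input, C/C₀ ≈ ½·erfc((x−vt)/(2√(Dt))).
vt = 0.25 × 51 = 12.75 m and 2√(Dt) = 2√(1.5 × 51) = 17.49 m.
Argument (x−vt)/(2√(Dt)) = (15 − 12.75)/17.49 = 0.1286; ½·erfc(0.1286) = 0.4278.
C = 2.4 × 0.4278 = 1.03 mg/L.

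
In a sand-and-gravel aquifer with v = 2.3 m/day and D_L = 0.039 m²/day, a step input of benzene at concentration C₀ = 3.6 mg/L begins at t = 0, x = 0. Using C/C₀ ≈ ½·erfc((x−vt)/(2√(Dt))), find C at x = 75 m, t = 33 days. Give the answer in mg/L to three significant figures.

For a continuous step input, C/C₀ ≈ ½·erfc((x−vt)/(2√(Dt))).
vt = 2.3 × 33 = 75.9 m and 2√(Dt) = 2√(0.039 × 33) = 2.269 m.
Argument (x−vt)/(2√(Dt)) = (75 − 75.9)/2.269 = -0.3967; ½·erfc(-0.3967) = 0.7126.
C = 3.6 × 0.7126 = 2.57 mg/L.

2.57 mg/L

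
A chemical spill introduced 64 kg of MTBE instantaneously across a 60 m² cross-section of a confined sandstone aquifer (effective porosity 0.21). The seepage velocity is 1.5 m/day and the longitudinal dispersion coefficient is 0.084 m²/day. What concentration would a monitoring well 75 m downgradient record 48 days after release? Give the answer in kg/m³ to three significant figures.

For an instantaneous plane source, C(x,t) = M/(n_e·A·√(4πDt)) · exp(−(x−vt)²/(4Dt)), with n_e·A the pore (flow) area.
Plume center vt = 1.5 × 48 = 72 m, so the well at 75 m is 3 m downgradient of the peak.
√(4πDt) = 7.118 m, giving peak height M/(n_e·A·√(4πDt)) = 64/(0.21 × 60 × 7.118) = 0.7136 kg/m³.
(x−vt)²/(4Dt) = (3)²/(4 × 0.084 × 48) = 0.5580; exp(−0.5580) = 0.5724.
C = 0.7136 × 0.5724 = 0.408 kg/m³.

0.408 kg/m³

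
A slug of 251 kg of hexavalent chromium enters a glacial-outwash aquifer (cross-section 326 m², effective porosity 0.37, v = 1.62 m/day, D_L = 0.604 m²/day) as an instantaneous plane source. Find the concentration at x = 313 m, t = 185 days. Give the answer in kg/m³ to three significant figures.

0.0374 kg/m³

For an instantaneous plane source, C(x,t) = M/(n_e·A·√(4πDt)) · exp(−(x−vt)²/(4Dt)), with n_e·A the pore (flow) area.
Plume center vt = 1.62 × 185 = 299.7 m, so the well at 313 m is 13.3 m downgradient of the peak.
√(4πDt) = 37.47 m, giving peak height M/(n_e·A·√(4πDt)) = 251/(0.37 × 326 × 37.47) = 0.05554 kg/m³.
(x−vt)²/(4Dt) = (13.3)²/(4 × 0.604 × 185) = 0.3958; exp(−0.3958) = 0.6731.
C = 0.05554 × 0.6731 = 0.0374 kg/m³.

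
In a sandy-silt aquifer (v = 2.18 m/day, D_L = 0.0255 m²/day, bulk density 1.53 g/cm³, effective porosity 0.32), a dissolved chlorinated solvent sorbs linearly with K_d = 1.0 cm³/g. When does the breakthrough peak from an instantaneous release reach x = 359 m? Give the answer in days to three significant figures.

Retardation factor R = 1 + ρ_b·K_d/n = 1 + 1.53 × 1.0/0.32 = 5.781.
Sorption retards both mechanisms: v_R = v/R = 0.3771 m/day, D_R = D/R = 0.004411 m²/day.
Peak time from v_R²t² + 2D_R t − x² = 0: t = (√(D_R² + v_R²x²) − D_R)/v_R².
√(D_R² + v_R²x²) = √(0.004411² + 0.3771² × 359²) = 135.4; v_R² = 0.1422.
t = (135.4 − 0.004411)/0.1422 = 952 days.

952 days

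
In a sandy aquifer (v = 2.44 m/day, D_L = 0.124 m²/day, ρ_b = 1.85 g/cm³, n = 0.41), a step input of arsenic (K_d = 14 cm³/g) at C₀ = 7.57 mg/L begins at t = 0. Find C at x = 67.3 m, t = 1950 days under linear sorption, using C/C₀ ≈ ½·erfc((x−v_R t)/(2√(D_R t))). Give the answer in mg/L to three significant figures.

Retardation factor R = 1 + ρ_b·K_d/n = 1 + 1.85 × 14/0.41 = 64.17.
Sorption retards both mechanisms: v_R = v/R = 0.03802 m/day, D_R = D/R = 0.001932 m²/day.
v_R·t = 0.03802 × 1950 = 74.139 m; 2√(D_R t) = 3.882 m; argument = (67.3 − 74.139)/3.882 = -1.762.
C = C₀ × ½·erfc(-1.762) = 7.57 × 0.9936 = 7.52 mg/L.

7.52 mg/L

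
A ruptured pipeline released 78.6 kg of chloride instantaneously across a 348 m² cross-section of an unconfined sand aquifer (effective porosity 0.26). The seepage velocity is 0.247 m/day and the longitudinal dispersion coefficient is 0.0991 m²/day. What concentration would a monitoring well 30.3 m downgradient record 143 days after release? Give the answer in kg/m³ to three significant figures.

0.0417 kg/m³

For an instantaneous plane source, C(x,t) = M/(n_e·A·√(4πDt)) · exp(−(x−vt)²/(4Dt)), with n_e·A the pore (flow) area.
Plume center vt = 0.247 × 143 = 35.321 m, so the well at 30.3 m is 5.021 m upgradient of the peak.
√(4πDt) = 13.34 m, giving peak height M/(n_e·A·√(4πDt)) = 78.6/(0.26 × 348 × 13.34) = 0.06512 kg/m³.
(x−vt)²/(4Dt) = (-5.021)²/(4 × 0.0991 × 143) = 0.4447; exp(−0.4447) = 0.6410.
C = 0.06512 × 0.6410 = 0.0417 kg/m³.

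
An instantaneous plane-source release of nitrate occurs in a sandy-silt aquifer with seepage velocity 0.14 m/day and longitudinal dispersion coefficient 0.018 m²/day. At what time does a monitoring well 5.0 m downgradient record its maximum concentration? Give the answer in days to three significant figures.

34.8 days

For the 1D instantaneous-source solution, setting ∂C/∂t = 0 at fixed x gives v²t² + 2Dt − x² = 0, so t = (√(D² + v²x²) − D)/v².
√(D² + v²x²) = √(0.018² + 0.14² × 5.0²) = 0.7002; v² = 0.0196.
t = (0.7002 − 0.018)/0.0196 = 34.8 days (vs. the pure-advection estimate x/v = 35.7 d).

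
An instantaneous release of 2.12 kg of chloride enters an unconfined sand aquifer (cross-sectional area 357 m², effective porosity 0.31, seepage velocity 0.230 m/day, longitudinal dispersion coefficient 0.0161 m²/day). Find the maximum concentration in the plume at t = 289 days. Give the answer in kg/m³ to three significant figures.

0.00251 kg/m³

The peak of an instantaneous 1D plume sits at x = vt; there the Gaussian factor is 1 and C_max = M/(n_e·A·√(4πDt)), where n_e·A is the pore area the mass is dissolved in.
√(4πDt) = √(4π × 0.0161 × 289) = 7.647 m, so C_max = 2.12/(0.31 × 357 × 7.647) = 0.00251 kg/m³.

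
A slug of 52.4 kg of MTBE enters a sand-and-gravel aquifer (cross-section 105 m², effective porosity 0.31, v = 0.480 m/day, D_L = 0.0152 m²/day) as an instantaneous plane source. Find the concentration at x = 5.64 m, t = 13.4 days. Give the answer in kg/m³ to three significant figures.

0.466 kg/m³

For an instantaneous plane source, C(x,t) = M/(n_e·A·√(4πDt)) · exp(−(x−vt)²/(4Dt)), with n_e·A the pore (flow) area.
Plume center vt = 0.480 × 13.4 = 6.432 m, so the well at 5.64 m is 0.792 m upgradient of the peak.
√(4πDt) = 1.600 m, giving peak height M/(n_e·A·√(4πDt)) = 52.4/(0.31 × 105 × 1.600) = 1.006 kg/m³.
(x−vt)²/(4Dt) = (-0.792)²/(4 × 0.0152 × 13.4) = 0.7699; exp(−0.7699) = 0.4631.
C = 1.006 × 0.4631 = 0.466 kg/m³.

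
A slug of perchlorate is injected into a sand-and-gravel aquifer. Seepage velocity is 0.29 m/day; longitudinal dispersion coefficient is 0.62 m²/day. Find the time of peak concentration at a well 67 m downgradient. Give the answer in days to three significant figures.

For the 1D instantaneous-source solution, setting ∂C/∂t = 0 at fixed x gives v²t² + 2Dt − x² = 0, so t = (√(D² + v²x²) − D)/v².
√(D² + v²x²) = √(0.62² + 0.29² × 67²) = 19.44; v² = 0.0841.
t = (19.44 − 0.62)/0.0841 = 224 days (vs. the pure-advection estimate x/v = 231 d).

224 days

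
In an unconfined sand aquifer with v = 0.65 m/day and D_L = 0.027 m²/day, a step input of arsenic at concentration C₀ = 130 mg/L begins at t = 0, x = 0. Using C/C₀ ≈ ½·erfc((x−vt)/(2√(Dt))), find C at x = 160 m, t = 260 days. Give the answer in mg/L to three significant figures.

129 mg/L

For a continuous step input, C/C₀ ≈ ½·erfc((x−vt)/(2√(Dt))).
vt = 0.65 × 260 = 169 m and 2√(Dt) = 2√(0.027 × 260) = 5.299 m.
Argument (x−vt)/(2√(Dt)) = (160 − 169)/5.299 = -1.698; ½·erfc(-1.698) = 0.9918.
C = 130 × 0.9918 = 129 mg/L.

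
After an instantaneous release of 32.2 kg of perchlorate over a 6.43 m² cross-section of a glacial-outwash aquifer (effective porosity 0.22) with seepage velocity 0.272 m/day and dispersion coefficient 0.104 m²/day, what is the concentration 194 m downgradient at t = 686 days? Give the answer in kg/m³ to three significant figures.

For an instantaneous plane source, C(x,t) = M/(n_e·A·√(4πDt)) · exp(−(x−vt)²/(4Dt)), with n_e·A the pore (flow) area.
Plume center vt = 0.272 × 686 = 186.592 m, so the well at 194 m is 7.408 m downgradient of the peak.
√(4πDt) = 29.94 m, giving peak height M/(n_e·A·√(4πDt)) = 32.2/(0.22 × 6.43 × 29.94) = 0.7603 kg/m³.
(x−vt)²/(4Dt) = (7.408)²/(4 × 0.104 × 686) = 0.1923; exp(−0.1923) = 0.8251.
C = 0.7603 × 0.8251 = 0.627 kg/m³.

0.627 kg/m³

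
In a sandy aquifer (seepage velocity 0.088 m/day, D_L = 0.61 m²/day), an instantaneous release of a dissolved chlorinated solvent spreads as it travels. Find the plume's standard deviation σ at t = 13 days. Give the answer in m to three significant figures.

Dispersive spreading gives a Gaussian with σ² = 2Dt; advection only shifts the center.
σ = √(2 × 0.61 × 13) = 3.98 m.

3.98 m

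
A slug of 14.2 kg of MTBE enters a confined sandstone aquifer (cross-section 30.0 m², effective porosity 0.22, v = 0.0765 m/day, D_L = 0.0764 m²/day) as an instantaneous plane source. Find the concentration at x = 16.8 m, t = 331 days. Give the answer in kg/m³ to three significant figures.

For an instantaneous plane source, C(x,t) = M/(n_e·A·√(4πDt)) · exp(−(x−vt)²/(4Dt)), with n_e·A the pore (flow) area.
Plume center vt = 0.0765 × 331 = 25.3215 m, so the well at 16.8 m is 8.5215 m upgradient of the peak.
√(4πDt) = 17.83 m, giving peak height M/(n_e·A·√(4πDt)) = 14.2/(0.22 × 30.0 × 17.83) = 0.1207 kg/m³.
(x−vt)²/(4Dt) = (-8.5215)²/(4 × 0.0764 × 331) = 0.7179; exp(−0.7179) = 0.4878.
C = 0.1207 × 0.4878 = 0.0589 kg/m³.

0.0589 kg/m³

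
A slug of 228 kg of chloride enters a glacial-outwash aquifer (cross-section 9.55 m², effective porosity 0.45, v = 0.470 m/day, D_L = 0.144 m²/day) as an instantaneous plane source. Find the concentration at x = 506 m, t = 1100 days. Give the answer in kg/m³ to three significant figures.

0.982 kg/m³

For an instantaneous plane source, C(x,t) = M/(n_e·A·√(4πDt)) · exp(−(x−vt)²/(4Dt)), with n_e·A the pore (flow) area.
Plume center vt = 0.470 × 1100 = 517 m, so the well at 506 m is 11 m upgradient of the peak.
√(4πDt) = 44.62 m, giving peak height M/(n_e·A·√(4πDt)) = 228/(0.45 × 9.55 × 44.62) = 1.189 kg/m³.
(x−vt)²/(4Dt) = (-11)²/(4 × 0.144 × 1100) = 0.1910; exp(−0.1910) = 0.8261.
C = 1.189 × 0.8261 = 0.982 kg/m³.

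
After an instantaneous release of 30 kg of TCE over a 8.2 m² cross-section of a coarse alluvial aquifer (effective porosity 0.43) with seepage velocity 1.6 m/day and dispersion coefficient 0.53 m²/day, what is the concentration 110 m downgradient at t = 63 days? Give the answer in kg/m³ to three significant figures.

For an instantaneous plane source, C(x,t) = M/(n_e·A·√(4πDt)) · exp(−(x−vt)²/(4Dt)), with n_e·A the pore (flow) area.
Plume center vt = 1.6 × 63 = 100.8 m, so the well at 110 m is 9.2 m downgradient of the peak.
√(4πDt) = 20.48 m, giving peak height M/(n_e·A·√(4πDt)) = 30/(0.43 × 8.2 × 20.48) = 0.4154 kg/m³.
(x−vt)²/(4Dt) = (9.2)²/(4 × 0.53 × 63) = 0.6337; exp(−0.6337) = 0.5306.
C = 0.4154 × 0.5306 = 0.220 kg/m³.

0.220 kg/m³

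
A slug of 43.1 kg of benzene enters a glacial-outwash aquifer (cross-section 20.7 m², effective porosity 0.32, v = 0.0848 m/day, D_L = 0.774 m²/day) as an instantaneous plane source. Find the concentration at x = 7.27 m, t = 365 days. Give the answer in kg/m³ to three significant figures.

For an instantaneous plane source, C(x,t) = M/(n_e·A·√(4πDt)) · exp(−(x−vt)²/(4Dt)), with n_e·A the pore (flow) area.
Plume center vt = 0.0848 × 365 = 30.952 m, so the well at 7.27 m is 23.682 m upgradient of the peak.
√(4πDt) = 59.58 m, giving peak height M/(n_e·A·√(4πDt)) = 43.1/(0.32 × 20.7 × 59.58) = 0.1092 kg/m³.
(x−vt)²/(4Dt) = (-23.682)²/(4 × 0.774 × 365) = 0.4963; exp(−0.4963) = 0.6088.
C = 0.1092 × 0.6088 = 0.0665 kg/m³.

0.0665 kg/m³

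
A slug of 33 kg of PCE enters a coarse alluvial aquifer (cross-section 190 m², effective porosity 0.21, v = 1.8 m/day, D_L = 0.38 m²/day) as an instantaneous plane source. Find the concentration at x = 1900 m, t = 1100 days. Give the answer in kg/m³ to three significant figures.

For an instantaneous plane source, C(x,t) = M/(n_e·A·√(4πDt)) · exp(−(x−vt)²/(4Dt)), with n_e·A the pore (flow) area.
Plume center vt = 1.8 × 1100 = 1980 m, so the well at 1900 m is 80 m upgradient of the peak.
√(4πDt) = 72.48 m, giving peak height M/(n_e·A·√(4πDt)) = 33/(0.21 × 190 × 72.48) = 0.01141 kg/m³.
(x−vt)²/(4Dt) = (-80)²/(4 × 0.38 × 1100) = 3.828; exp(−3.828) = 0.02175.
C = 0.01141 × 0.02175 = 0.000248 kg/m³.

0.000248 kg/m³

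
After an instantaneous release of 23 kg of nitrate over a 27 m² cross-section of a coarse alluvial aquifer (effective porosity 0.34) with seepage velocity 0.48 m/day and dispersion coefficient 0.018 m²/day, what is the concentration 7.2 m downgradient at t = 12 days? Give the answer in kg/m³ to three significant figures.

For an instantaneous plane source, C(x,t) = M/(n_e·A·√(4πDt)) · exp(−(x−vt)²/(4Dt)), with n_e·A the pore (flow) area.
Plume center vt = 0.48 × 12 = 5.76 m, so the well at 7.2 m is 1.44 m downgradient of the peak.
√(4πDt) = 1.648 m, giving peak height M/(n_e·A·√(4πDt)) = 23/(0.34 × 27 × 1.648) = 1.520 kg/m³.
(x−vt)²/(4Dt) = (1.44)²/(4 × 0.018 × 12) = 2.400; exp(−2.400) = 0.09072.
C = 1.520 × 0.09072 = 0.138 kg/m³.

0.138 kg/m³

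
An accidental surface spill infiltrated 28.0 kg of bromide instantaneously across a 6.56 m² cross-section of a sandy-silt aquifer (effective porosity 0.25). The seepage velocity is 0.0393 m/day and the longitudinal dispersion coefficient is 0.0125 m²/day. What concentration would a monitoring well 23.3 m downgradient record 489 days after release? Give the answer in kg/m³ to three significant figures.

For an instantaneous plane source, C(x,t) = M/(n_e·A·√(4πDt)) · exp(−(x−vt)²/(4Dt)), with n_e·A the pore (flow) area.
Plume center vt = 0.0393 × 489 = 19.2177 m, so the well at 23.3 m is 4.0823 m downgradient of the peak.
√(4πDt) = 8.764 m, giving peak height M/(n_e·A·√(4πDt)) = 28.0/(0.25 × 6.56 × 8.764) = 1.948 kg/m³.
(x−vt)²/(4Dt) = (4.0823)²/(4 × 0.0125 × 489) = 0.6816; exp(−0.6816) = 0.5058.
C = 1.948 × 0.5058 = 0.985 kg/m³.

0.985 kg/m³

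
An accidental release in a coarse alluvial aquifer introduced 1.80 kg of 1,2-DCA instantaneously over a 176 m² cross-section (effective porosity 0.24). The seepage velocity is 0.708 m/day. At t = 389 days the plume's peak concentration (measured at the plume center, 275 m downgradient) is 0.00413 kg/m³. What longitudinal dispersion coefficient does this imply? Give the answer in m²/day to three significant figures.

0.0218 m²/day

At the plume center C_max = M/(n_e·A·√(4πDt)), so D = M²/(4πt·(n_e·A·C_max)²).
n_e·A·C_max = 0.24 × 176 × 0.00413 = 0.1745 kg/m.
D = 1.80²/(4π × 389 × 0.1745²) = 0.0218 m²/day.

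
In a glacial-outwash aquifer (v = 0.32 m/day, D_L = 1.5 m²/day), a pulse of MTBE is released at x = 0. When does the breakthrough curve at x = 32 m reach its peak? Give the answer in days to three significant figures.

86.4 days

For the 1D instantaneous-source solution, setting ∂C/∂t = 0 at fixed x gives v²t² + 2Dt − x² = 0, so t = (√(D² + v²x²) − D)/v².
√(D² + v²x²) = √(1.5² + 0.32² × 32²) = 10.35; v² = 0.1024.
t = (10.35 − 1.5)/0.1024 = 86.4 days (vs. the pure-advection estimate x/v = 100 d).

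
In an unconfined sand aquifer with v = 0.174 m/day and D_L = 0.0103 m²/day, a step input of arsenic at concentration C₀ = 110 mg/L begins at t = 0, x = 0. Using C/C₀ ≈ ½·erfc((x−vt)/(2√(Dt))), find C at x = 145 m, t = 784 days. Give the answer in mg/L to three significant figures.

1.80 mg/L

For a continuous step input, C/C₀ ≈ ½·erfc((x−vt)/(2√(Dt))).
vt = 0.174 × 784 = 136.416 m and 2√(Dt) = 2√(0.0103 × 784) = 5.683 m.
Argument (x−vt)/(2√(Dt)) = (145 − 136.416)/5.683 = 1.510; ½·erfc(1.510) = 0.01636.
C = 110 × 0.01636 = 1.80 mg/L.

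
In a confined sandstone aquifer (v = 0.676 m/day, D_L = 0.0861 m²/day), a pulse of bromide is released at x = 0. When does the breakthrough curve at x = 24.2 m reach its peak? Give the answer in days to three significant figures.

35.6 days

For the 1D instantaneous-source solution, setting ∂C/∂t = 0 at fixed x gives v²t² + 2Dt − x² = 0, so t = (√(D² + v²x²) − D)/v².
√(D² + v²x²) = √(0.0861² + 0.676² × 24.2²) = 16.36; v² = 0.456976.
t = (16.36 − 0.0861)/0.456976 = 35.6 days (vs. the pure-advection estimate x/v = 35.8 d).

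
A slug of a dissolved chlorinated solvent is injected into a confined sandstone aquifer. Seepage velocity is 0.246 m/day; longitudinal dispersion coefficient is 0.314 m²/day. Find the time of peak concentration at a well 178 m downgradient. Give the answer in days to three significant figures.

718 days

For the 1D instantaneous-source solution, setting ∂C/∂t = 0 at fixed x gives v²t² + 2Dt − x² = 0, so t = (√(D² + v²x²) − D)/v².
√(D² + v²x²) = √(0.314² + 0.246² × 178²) = 43.79; v² = 0.060516.
t = (43.79 − 0.314)/0.060516 = 718 days (vs. the pure-advection estimate x/v = 724 d).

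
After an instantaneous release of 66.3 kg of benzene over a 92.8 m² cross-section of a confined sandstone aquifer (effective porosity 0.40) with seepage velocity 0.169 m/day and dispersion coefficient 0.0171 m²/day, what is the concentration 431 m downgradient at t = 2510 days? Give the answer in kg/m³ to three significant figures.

For an instantaneous plane source, C(x,t) = M/(n_e·A·√(4πDt)) · exp(−(x−vt)²/(4Dt)), with n_e·A the pore (flow) area.
Plume center vt = 0.169 × 2510 = 424.19 m, so the well at 431 m is 6.81 m downgradient of the peak.
√(4πDt) = 23.22 m, giving peak height M/(n_e·A·√(4πDt)) = 66.3/(0.40 × 92.8 × 23.22) = 0.07692 kg/m³.
(x−vt)²/(4Dt) = (6.81)²/(4 × 0.0171 × 2510) = 0.2701; exp(−0.2701) = 0.7633.
C = 0.07692 × 0.7633 = 0.0587 kg/m³.

0.0587 kg/m³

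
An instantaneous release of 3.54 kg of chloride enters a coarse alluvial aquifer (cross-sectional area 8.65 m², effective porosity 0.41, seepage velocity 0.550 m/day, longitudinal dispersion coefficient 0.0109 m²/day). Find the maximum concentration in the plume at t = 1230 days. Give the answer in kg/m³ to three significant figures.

The peak of an instantaneous 1D plume sits at x = vt; there the Gaussian factor is 1 and C_max = M/(n_e·A·√(4πDt)), where n_e·A is the pore area the mass is dissolved in.
√(4πDt) = √(4π × 0.0109 × 1230) = 12.98 m, so C_max = 3.54/(0.41 × 8.65 × 12.98) = 0.0769 kg/m³.

0.0769 kg/m³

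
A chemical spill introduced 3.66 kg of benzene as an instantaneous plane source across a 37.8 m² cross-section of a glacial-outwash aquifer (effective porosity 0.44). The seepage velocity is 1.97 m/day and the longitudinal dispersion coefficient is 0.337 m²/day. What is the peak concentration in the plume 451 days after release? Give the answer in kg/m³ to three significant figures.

0.00504 kg/m³

The peak of an instantaneous 1D plume sits at x = vt; there the Gaussian factor is 1 and C_max = M/(n_e·A·√(4πDt)), where n_e·A is the pore area the mass is dissolved in.
√(4πDt) = √(4π × 0.337 × 451) = 43.70 m, so C_max = 3.66/(0.44 × 37.8 × 43.70) = 0.00504 kg/m³.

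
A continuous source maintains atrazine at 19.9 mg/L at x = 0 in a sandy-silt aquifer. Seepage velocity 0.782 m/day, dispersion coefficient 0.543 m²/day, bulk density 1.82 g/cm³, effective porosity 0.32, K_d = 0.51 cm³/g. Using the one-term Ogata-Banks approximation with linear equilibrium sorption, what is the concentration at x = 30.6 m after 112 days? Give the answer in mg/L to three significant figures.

1.44 mg/L

Retardation factor R = 1 + ρ_b·K_d/n = 1 + 1.82 × 0.51/0.32 = 3.901.
Sorption retards both mechanisms: v_R = v/R = 0.2005 m/day, D_R = D/R = 0.1392 m²/day.
v_R·t = 0.2005 × 112 = 22.456 m; 2√(D_R t) = 7.897 m; argument = (30.6 − 22.456)/7.897 = 1.031.
C = C₀ × ½·erfc(1.031) = 19.9 × 0.07241 = 1.44 mg/L.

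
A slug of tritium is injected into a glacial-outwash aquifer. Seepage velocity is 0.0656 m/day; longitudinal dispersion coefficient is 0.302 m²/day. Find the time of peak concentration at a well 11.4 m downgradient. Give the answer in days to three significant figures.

117 days

For the 1D instantaneous-source solution, setting ∂C/∂t = 0 at fixed x gives v²t² + 2Dt − x² = 0, so t = (√(D² + v²x²) − D)/v².
√(D² + v²x²) = √(0.302² + 0.0656² × 11.4²) = 0.8065; v² = 0.00430336.
t = (0.8065 − 0.302)/0.00430336 = 117 days (vs. the pure-advection estimate x/v = 174 d).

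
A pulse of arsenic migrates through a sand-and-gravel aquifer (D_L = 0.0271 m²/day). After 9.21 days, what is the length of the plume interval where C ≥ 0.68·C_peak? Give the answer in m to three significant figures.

The plume is Gaussian with σ = √(2Dt) = √(2 × 0.0271 × 9.21) = 0.7065 m.
C/C_peak = exp(−Δx²/(2σ²)) = 0.68 ⇒ Δx = σ·√(−2 ln 0.68) = 0.7065 × 0.8783 = 0.6205 m.
Width = 2Δx = 1.24 m.

1.24 m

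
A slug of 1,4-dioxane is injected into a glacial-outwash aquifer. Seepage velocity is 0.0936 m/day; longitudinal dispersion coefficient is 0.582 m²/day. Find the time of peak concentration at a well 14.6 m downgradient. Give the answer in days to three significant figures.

For the 1D instantaneous-source solution, setting ∂C/∂t = 0 at fixed x gives v²t² + 2Dt − x² = 0, so t = (√(D² + v²x²) − D)/v².
√(D² + v²x²) = √(0.582² + 0.0936² × 14.6²) = 1.485; v² = 0.00876096.
t = (1.485 − 0.582)/0.00876096 = 103 days (vs. the pure-advection estimate x/v = 156 d).

103 days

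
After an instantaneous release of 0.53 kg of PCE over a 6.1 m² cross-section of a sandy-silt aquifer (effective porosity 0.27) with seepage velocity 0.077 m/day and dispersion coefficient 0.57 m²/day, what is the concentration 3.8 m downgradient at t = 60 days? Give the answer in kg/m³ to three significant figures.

0.0154 kg/m³

For an instantaneous plane source, C(x,t) = M/(n_e·A·√(4πDt)) · exp(−(x−vt)²/(4Dt)), with n_e·A the pore (flow) area.
Plume center vt = 0.077 × 60 = 4.62 m, so the well at 3.8 m is 0.82 m upgradient of the peak.
√(4πDt) = 20.73 m, giving peak height M/(n_e·A·√(4πDt)) = 0.53/(0.27 × 6.1 × 20.73) = 0.01552 kg/m³.
(x−vt)²/(4Dt) = (-0.82)²/(4 × 0.57 × 60) = 0.004915; exp(−0.004915) = 0.9951.
C = 0.01552 × 0.9951 = 0.0154 kg/m³.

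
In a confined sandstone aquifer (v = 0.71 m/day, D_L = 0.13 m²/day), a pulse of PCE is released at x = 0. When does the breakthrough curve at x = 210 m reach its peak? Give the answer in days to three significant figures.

For the 1D instantaneous-source solution, setting ∂C/∂t = 0 at fixed x gives v²t² + 2Dt − x² = 0, so t = (√(D² + v²x²) − D)/v².
√(D² + v²x²) = √(0.13² + 0.71² × 210²) = 149.1; v² = 0.5041.
t = (149.1 − 0.13)/0.5041 = 296 days (vs. the pure-advection estimate x/v = 296 d).

296 days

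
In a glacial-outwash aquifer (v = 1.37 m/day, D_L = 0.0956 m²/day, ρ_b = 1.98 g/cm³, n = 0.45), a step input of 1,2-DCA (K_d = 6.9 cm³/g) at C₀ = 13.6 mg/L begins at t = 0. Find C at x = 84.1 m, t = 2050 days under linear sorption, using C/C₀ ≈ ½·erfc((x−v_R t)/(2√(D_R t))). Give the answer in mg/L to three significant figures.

Retardation factor R = 1 + ρ_b·K_d/n = 1 + 1.98 × 6.9/0.45 = 31.36.
Sorption retards both mechanisms: v_R = v/R = 0.04369 m/day, D_R = D/R = 0.003048 m²/day.
v_R·t = 0.04369 × 2050 = 89.5645 m; 2√(D_R t) = 4.999 m; argument = (84.1 − 89.5645)/4.999 = -1.093.
C = C₀ × ½·erfc(-1.093) = 13.6 × 0.9389 = 12.8 mg/L.

12.8 mg/L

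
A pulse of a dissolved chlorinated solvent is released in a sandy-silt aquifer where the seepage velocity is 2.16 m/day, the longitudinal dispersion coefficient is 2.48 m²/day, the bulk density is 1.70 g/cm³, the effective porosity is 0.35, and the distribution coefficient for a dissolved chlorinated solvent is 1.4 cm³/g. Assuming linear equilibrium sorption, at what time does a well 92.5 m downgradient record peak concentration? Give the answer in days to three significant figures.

Retardation factor R = 1 + ρ_b·K_d/n = 1 + 1.70 × 1.4/0.35 = 7.800.
Sorption retards both mechanisms: v_R = v/R = 0.2769 m/day, D_R = D/R = 0.3179 m²/day.
Peak time from v_R²t² + 2D_R t − x² = 0: t = (√(D_R² + v_R²x²) − D_R)/v_R².
√(D_R² + v_R²x²) = √(0.3179² + 0.2769² × 92.5²) = 25.62; v_R² = 0.07667.
t = (25.62 − 0.3179)/0.07667 = 330 days.

330 days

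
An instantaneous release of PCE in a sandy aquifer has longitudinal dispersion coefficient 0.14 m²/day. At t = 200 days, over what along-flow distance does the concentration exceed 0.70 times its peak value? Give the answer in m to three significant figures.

The plume is Gaussian with σ = √(2Dt) = √(2 × 0.14 × 200) = 7.483 m.
C/C_peak = exp(−Δx²/(2σ²)) = 0.70 ⇒ Δx = σ·√(−2 ln 0.70) = 7.483 × 0.8446 = 6.320 m.
Width = 2Δx = 12.6 m.

12.6 m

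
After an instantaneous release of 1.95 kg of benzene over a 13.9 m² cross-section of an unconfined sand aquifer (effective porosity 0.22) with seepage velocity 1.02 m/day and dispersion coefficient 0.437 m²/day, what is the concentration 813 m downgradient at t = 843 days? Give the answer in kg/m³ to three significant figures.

For an instantaneous plane source, C(x,t) = M/(n_e·A·√(4πDt)) · exp(−(x−vt)²/(4Dt)), with n_e·A the pore (flow) area.
Plume center vt = 1.02 × 843 = 859.86 m, so the well at 813 m is 46.86 m upgradient of the peak.
√(4πDt) = 68.04 m, giving peak height M/(n_e·A·√(4πDt)) = 1.95/(0.22 × 13.9 × 68.04) = 0.009372 kg/m³.
(x−vt)²/(4Dt) = (-46.86)²/(4 × 0.437 × 843) = 1.490; exp(−1.490) = 0.2254.
C = 0.009372 × 0.2254 = 0.00211 kg/m³.

0.00211 kg/m³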